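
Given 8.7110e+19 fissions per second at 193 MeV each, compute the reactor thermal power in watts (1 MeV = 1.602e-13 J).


P = fission_rate * E_MeV * 1.602e-13
P = 8.7110e+19 * 193 * 1.602e-13
P = 2.6933e+09 W

2.6933e+09


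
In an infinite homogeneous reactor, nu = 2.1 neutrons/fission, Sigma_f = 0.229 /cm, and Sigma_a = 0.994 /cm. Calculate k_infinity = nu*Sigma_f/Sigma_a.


k_inf = nu * Sigma_f / Sigma_a
k_inf = 2.1 * 0.229 / 0.994
k_inf = 0.48380

0.48380


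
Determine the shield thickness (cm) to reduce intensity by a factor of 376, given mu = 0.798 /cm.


x = ln(factor) / mu
x = ln(376) / 0.798
x = 7.4306 cm

7.4306


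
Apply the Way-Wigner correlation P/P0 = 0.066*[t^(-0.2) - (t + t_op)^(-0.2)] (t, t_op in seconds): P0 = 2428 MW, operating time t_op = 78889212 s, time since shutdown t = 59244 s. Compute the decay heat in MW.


P/P0 = 0.066 * [t^(-0.2) - (t + t_op)^(-0.2)]
P/P0 = 0.066 * [59244^(-0.2) - (59244 + 78889212)^(-0.2)]
P/P0 = 0.066 * [0.1110379 - 0.02633488] = 0.005590399
P = 2428 * 0.005590399 = 13.573 MW

13.573


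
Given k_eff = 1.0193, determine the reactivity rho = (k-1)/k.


rho = (k_eff - 1) / k_eff
rho = (1.0193 - 1) / 1.0193
rho = 0.018935

0.018935


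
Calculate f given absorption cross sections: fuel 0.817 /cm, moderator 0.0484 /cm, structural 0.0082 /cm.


f = Sigma_a_fuel / (Sigma_a_fuel + Sigma_a_mod + Sigma_a_other)
f = 0.817 / (0.817 + 0.0484 + 0.0082)
f = 0.93521

0.93521


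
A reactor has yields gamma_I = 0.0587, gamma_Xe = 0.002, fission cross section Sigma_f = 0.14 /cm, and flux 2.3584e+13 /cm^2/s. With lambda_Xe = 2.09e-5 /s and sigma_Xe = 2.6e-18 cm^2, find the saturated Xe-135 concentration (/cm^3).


Xe_eq = (gamma_I + gamma_Xe) * Sigma_f * phi / (lambda_Xe + sigma_Xe * phi)
Numerator = (0.0587 + 0.002) * 0.14 * 2.3584e+13 = 2.004168e+11
Denominator = 2.09e-5 + 2.6e-18 * 2.3584e+13 = 8.221840e-05
Xe_eq = 2.004168e+11 / 8.221840e-05 = 2.4376e+15 /cm^3

2.4376e+15


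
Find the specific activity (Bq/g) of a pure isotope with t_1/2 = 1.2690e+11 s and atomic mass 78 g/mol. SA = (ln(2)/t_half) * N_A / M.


lambda = ln(2) / t_half = ln(2) / 1.2690e+11 = 5.462153e-12 /s
SA = lambda * N_A / M
SA = 5.462153e-12 * 6.022e23 / 78
SA = 4.2171e+10 Bq/g

4.2171e+10


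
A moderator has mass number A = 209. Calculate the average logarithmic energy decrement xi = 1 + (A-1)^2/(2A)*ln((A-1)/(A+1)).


xi = 1 + (A-1)^2/(2A) * ln((A-1)/(A+1))
xi = 1 + (209-1)^2/(2*209) * ln((209-1)/(209 +1))
xi = 0.0095389

0.0095389


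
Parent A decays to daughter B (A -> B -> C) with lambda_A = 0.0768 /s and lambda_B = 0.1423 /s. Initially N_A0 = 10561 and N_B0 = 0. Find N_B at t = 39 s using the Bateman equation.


N_B(t) = lambda_A * N_A0 / (lambda_B - lambda_A) * [exp(-lambda_A*t) - exp(-lambda_B*t)]
exp(-0.0768*39) = 0.05002662; exp(-0.1423*39) = 0.003888624
N_B = 0.0768 * 10561 / (0.1423 - 0.0768) * (0.05002662 - 0.003888624)
N_B = 571.33

571.33


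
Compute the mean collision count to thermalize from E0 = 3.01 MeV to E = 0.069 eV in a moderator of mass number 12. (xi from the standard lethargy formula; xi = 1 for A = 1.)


xi = 1 + (A-1)^2/(2A)*ln((A-1)/(A+1)) = 0.1577690 (for A = 12)
n = ln(E0/E) / xi
n = ln(3.01e6 / 0.069) / 0.1577690
n = ln(4.362319e+07) / 0.1577690 = 111.50

111.50


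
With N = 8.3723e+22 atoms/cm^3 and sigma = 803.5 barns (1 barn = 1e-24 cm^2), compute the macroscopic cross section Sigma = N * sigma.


Sigma = N * sigma_barns * 1e-24
Sigma = 8.3723e+22 * 803.5 * 1e-24
Sigma = 67.271 /cm

67.271


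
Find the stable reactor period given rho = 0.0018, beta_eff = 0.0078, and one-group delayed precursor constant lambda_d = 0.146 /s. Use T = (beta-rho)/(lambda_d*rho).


T = (beta - rho) / (lambda_d * rho)
T = (0.0078 - 0.0018) / (0.146 * 0.0018)
T = 22.831 s

22.831


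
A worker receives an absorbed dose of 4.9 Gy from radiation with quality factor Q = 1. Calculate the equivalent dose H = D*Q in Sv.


H = D * Q
H = 4.9 * 1
H = 4.9000 Sv

4.9000


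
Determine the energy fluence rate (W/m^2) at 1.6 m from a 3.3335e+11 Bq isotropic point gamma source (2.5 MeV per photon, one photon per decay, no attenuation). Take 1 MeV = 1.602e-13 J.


psi = A * E * 1.602e-13 / (4*pi*r^2)
psi = 3.3335e+11 * 2.5 * 1.602e-13 / (4*pi*1.6^2)
psi = 0.0041500 W/m^2

0.0041500


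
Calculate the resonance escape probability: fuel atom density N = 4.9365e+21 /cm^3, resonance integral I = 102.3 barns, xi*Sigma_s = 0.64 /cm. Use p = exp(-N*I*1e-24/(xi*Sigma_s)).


p = exp(-N * I * 1e-24 / (xi*Sigma_s))
p = exp(-4.9365e+21 * 102.3 * 1e-24 / 0.64)
p = 0.45427

0.45427


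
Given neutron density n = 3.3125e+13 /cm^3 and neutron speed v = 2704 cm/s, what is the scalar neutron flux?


phi = n * v
phi = 3.3125e+13 * 2704
phi = 8.9570e+16 /cm^2/s

8.9570e+16


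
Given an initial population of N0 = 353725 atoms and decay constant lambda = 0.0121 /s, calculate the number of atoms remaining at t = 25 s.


N = N0 * exp(-lambda * t)
N = 353725 * exp(-0.0121 * 25)
N = 261392

261392


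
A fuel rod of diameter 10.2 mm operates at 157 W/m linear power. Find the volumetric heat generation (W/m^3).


r = D / 2 / 1000 = 10.2 / 2 / 1000 = 0.0051 m
q''' = q' / (pi * r^2)
q''' = 157 / (pi * 0.0051^2)
q''' = 1.9214e+06 W/m^3

1.9214e+06


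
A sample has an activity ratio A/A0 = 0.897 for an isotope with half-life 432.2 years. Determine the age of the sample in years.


lambda = ln(2) / t_half = ln(2) / 432.2 = 0.001603765 /yr
t = -ln(A/A0) / lambda
t = -ln(0.897) / 0.001603765
t = 67.778 yr

67.778


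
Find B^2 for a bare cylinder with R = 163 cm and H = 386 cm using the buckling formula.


B^2 = (2.405/R)^2 + (pi/H)^2
B^2 = (2.405/163)^2 + (pi/386)^2
B^2 = 2.8394e-04 /cm^2

2.8394e-04


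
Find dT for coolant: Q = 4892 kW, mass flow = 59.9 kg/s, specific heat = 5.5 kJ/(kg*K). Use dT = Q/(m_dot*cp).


dT = Q / (m_dot * cp)
dT = 4892 / (59.9 * 5.5)
dT = 14.849 C

14.849


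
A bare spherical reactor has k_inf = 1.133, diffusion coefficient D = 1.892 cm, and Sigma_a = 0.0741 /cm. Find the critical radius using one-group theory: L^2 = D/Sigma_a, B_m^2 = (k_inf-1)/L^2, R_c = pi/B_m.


L^2 = D / Sigma_a = 1.892 / 0.0741 = 25.53306 cm^2
B_m^2 = (k_inf - 1) / L^2 = (1.133 - 1) / 25.53306 = 0.005208933 /cm^2
For a bare sphere: B_g = pi/R, so R_c = pi / sqrt(B_m^2)
R_c = pi / sqrt(0.005208933) = 43.529 cm

43.529


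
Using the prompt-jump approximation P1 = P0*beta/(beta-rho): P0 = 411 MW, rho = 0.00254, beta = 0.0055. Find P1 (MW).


P1/P0 = beta / (beta - rho)
P1/P0 = 0.0055 / (0.0055 - 0.00254) = 1.858108
P1 = 411 * 1.858108 = 763.68 MW

763.68


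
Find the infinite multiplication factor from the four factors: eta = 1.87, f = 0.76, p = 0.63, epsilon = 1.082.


k_inf = eta * f * p * epsilon
k_inf = 1.87 * 0.76 * 0.63 * 1.082
k_inf = 0.96878

0.96878


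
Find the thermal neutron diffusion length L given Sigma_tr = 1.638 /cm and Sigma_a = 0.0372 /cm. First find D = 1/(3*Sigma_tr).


D = 1 / (3 * Sigma_tr) = 1 / (3 * 1.638) = 0.2035002 cm
L = sqrt(D / Sigma_a)
L = sqrt(0.2035002 / 0.0372)
L = 2.3389 cm

2.3389


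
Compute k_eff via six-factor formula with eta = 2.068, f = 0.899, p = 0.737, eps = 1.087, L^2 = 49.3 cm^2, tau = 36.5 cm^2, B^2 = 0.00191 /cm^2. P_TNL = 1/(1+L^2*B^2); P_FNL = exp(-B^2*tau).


k_inf = eta*f*p*eps = 2.068*0.899*0.737*1.087 = 1.489386
P_TNL = 1/(1 + L^2*B^2) = 1/(1 + 49.3*0.00191) = 0.9139406
P_FNL = exp(-B^2*tau) = exp(-0.00191*36.5) = 0.9326596
k_eff = k_inf * P_TNL * P_FNL = 1.489386 * 0.9139406 * 0.9326596
k_eff = 1.2695

1.2695


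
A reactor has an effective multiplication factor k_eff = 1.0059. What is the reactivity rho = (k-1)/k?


rho = (k_eff - 1) / k_eff
rho = (1.0059 - 1) / 1.0059
rho = 0.0058654

0.0058654


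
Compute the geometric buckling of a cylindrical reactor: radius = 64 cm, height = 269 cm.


B^2 = (2.405/R)^2 + (pi/H)^2
B^2 = (2.405/64)^2 + (pi/269)^2
B^2 = 0.0015485 /cm^2

0.0015485


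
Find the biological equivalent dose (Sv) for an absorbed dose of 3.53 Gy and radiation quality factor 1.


H = D * Q
H = 3.53 * 1
H = 3.5300 Sv

3.5300


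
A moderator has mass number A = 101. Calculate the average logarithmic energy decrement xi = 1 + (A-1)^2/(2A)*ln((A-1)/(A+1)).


xi = 1 + (A-1)^2/(2A) * ln((A-1)/(A+1))
xi = 1 + (101-1)^2/(2*101) * ln((101-1)/(101 +1))
xi = 0.019672

0.019672


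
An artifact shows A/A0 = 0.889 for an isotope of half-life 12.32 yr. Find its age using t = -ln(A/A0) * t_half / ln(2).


lambda = ln(2) / t_half = ln(2) / 12.32 = 0.05626195 /yr
t = -ln(A/A0) / lambda
t = -ln(0.889) / 0.05626195
t = 2.0913 yr

2.0913


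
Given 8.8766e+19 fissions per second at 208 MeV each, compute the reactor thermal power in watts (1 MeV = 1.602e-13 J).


P = fission_rate * E_MeV * 1.602e-13
P = 8.8766e+19 * 208 * 1.602e-13
P = 2.9578e+09 W

2.9578e+09


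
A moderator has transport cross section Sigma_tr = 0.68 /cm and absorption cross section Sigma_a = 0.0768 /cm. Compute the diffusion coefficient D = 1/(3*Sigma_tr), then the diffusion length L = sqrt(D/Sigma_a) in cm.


D = 1 / (3 * Sigma_tr) = 1 / (3 * 0.68) = 0.4901961 cm
L = sqrt(D / Sigma_a)
L = sqrt(0.4901961 / 0.0768)
L = 2.5264 cm

2.5264


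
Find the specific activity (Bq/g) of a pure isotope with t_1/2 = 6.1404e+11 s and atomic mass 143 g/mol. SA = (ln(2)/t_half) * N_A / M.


lambda = ln(2) / t_half = ln(2) / 6.1404e+11 = 1.128831e-12 /s
SA = lambda * N_A / M
SA = 1.128831e-12 * 6.022e23 / 143
SA = 4.7537e+09 Bq/g

4.7537e+09


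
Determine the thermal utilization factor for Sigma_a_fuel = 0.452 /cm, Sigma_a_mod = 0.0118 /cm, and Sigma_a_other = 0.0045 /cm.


f = Sigma_a_fuel / (Sigma_a_fuel + Sigma_a_mod + Sigma_a_other)
f = 0.452 / (0.452 + 0.0118 + 0.0045)
f = 0.96519

0.96519


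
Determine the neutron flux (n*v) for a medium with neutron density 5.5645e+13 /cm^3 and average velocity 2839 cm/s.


phi = n * v
phi = 5.5645e+13 * 2839
phi = 1.5798e+17 /cm^2/s

1.5798e+17


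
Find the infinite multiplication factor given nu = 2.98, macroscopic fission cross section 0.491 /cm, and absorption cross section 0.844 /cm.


k_inf = nu * Sigma_f / Sigma_a
k_inf = 2.98 * 0.491 / 0.844
k_inf = 1.7336

1.7336


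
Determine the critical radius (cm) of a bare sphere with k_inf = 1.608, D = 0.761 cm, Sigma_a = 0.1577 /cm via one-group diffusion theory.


L^2 = D / Sigma_a = 0.761 / 0.1577 = 4.825618 cm^2
B_m^2 = (k_inf - 1) / L^2 = (1.608 - 1) / 4.825618 = 0.1259942 /cm^2
For a bare sphere: B_g = pi/R, so R_c = pi / sqrt(B_m^2)
R_c = pi / sqrt(0.1259942) = 8.8506 cm

8.8506


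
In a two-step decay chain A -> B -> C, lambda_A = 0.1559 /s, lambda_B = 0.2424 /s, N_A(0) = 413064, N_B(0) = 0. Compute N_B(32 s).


N_B(t) = lambda_A * N_A0 / (lambda_B - lambda_A) * [exp(-lambda_A*t) - exp(-lambda_B*t)]
exp(-0.1559*32) = 0.006813836; exp(-0.2424*32) = 4.278234e-04
N_B = 0.1559 * 413064 / (0.2424 - 0.1559) * (0.006813836 - 4.278234e-04)
N_B = 4754.2

4754.2


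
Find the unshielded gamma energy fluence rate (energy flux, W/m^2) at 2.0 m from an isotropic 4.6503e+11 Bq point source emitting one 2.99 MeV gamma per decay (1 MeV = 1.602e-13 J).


psi = A * E * 1.602e-13 / (4*pi*r^2)
psi = 4.6503e+11 * 2.99 * 1.602e-13 / (4*pi*2.0^2)
psi = 0.0044314 W/m^2

0.0044314


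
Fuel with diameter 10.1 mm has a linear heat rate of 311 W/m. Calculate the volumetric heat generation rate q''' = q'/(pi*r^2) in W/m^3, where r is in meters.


r = D / 2 / 1000 = 10.1 / 2 / 1000 = 0.00505 m
q''' = q' / (pi * r^2)
q''' = 311 / (pi * 0.00505^2)
q''' = 3.8818e+06 W/m^3

3.8818e+06


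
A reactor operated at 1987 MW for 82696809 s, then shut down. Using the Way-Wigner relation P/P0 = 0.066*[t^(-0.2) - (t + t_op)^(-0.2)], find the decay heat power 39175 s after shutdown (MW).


P/P0 = 0.066 * [t^(-0.2) - (t + t_op)^(-0.2)]
P/P0 = 0.066 * [39175^(-0.2) - (39175 + 82696809)^(-0.2)]
P/P0 = 0.066 * [0.1206141 - 0.02608922] = 0.006238642
P = 1987 * 0.006238642 = 12.396 MW

12.396


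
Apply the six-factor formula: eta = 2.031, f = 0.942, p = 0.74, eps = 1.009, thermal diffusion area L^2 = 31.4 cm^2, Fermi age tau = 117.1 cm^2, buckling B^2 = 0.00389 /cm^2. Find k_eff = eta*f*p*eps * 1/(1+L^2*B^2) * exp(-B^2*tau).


k_inf = eta*f*p*eps = 2.031*0.942*0.74*1.009 = 1.428511
P_TNL = 1/(1 + L^2*B^2) = 1/(1 + 31.4*0.00389) = 0.8911496
P_FNL = exp(-B^2*tau) = exp(-0.00389*117.1) = 0.6341188
k_eff = k_inf * P_TNL * P_FNL = 1.428511 * 0.8911496 * 0.6341188
k_eff = 0.80724

0.80724


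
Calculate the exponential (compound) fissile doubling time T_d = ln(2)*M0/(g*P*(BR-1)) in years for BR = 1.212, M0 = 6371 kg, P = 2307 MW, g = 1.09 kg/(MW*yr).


Breeding gain G = BR - 1 = 1.212 - 1 = 0.212
Fissile production rate = g * P * G = 1.09 * 2307 * 0.212 = 533.10156 kg/yr
T_d = ln(2) * M0 / (g * P * G)
T_d = ln(2) * 6371 / 533.10156 = 8.2837 yr

8.2837


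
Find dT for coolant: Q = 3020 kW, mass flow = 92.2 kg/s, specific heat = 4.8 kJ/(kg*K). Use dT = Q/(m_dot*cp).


dT = Q / (m_dot * cp)
dT = 3020 / (92.2 * 4.8)
dT = 6.8239 C

6.8239


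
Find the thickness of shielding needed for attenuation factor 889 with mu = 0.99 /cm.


x = ln(factor) / mu
x = ln(889) / 0.99
x = 6.8587 cm

6.8587


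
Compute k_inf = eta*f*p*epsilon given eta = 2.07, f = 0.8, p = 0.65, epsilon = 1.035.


k_inf = eta * f * p * epsilon
k_inf = 2.07 * 0.8 * 0.65 * 1.035
k_inf = 1.1141

1.1141


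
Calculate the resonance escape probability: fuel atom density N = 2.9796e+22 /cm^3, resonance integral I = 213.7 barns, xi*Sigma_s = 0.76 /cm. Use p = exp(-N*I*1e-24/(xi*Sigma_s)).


p = exp(-N * I * 1e-24 / (xi*Sigma_s))
p = exp(-2.9796e+22 * 213.7 * 1e-24 / 0.76)
p = 2.2983e-04

2.2983e-04


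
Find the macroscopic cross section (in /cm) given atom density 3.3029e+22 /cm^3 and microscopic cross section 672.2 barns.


Sigma = N * sigma_barns * 1e-24
Sigma = 3.3029e+22 * 672.2 * 1e-24
Sigma = 22.202 /cm

22.202


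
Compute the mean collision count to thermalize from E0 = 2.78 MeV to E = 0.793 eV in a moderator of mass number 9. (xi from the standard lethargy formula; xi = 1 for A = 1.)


xi = 1 + (A-1)^2/(2A)*ln((A-1)/(A+1)) = 0.2066007 (for A = 9)
n = ln(E0/E) / xi
n = ln(2.78e6 / 0.793) / 0.2066007
n = ln(3.505675e+06) / 0.2066007 = 72.942

72.942


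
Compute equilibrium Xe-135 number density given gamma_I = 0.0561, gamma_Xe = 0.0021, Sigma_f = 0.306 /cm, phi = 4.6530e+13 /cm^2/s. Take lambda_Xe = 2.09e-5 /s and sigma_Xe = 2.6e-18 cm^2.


Xe_eq = (gamma_I + gamma_Xe) * Sigma_f * phi / (lambda_Xe + sigma_Xe * phi)
Numerator = (0.0561 + 0.0021) * 0.306 * 4.6530e+13 = 8.286621e+11
Denominator = 2.09e-5 + 2.6e-18 * 4.6530e+13 = 1.418780e-04
Xe_eq = 8.286621e+11 / 1.418780e-04 = 5.8407e+15 /cm^3

5.8407e+15


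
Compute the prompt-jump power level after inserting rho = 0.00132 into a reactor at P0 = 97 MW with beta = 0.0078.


P1/P0 = beta / (beta - rho)
P1/P0 = 0.0078 / (0.0078 - 0.00132) = 1.203704
P1 = 97 * 1.203704 = 116.76 MW

116.76


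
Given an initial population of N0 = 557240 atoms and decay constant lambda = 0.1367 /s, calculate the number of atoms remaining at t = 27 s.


N = N0 * exp(-lambda * t)
N = 557240 * exp(-0.1367 * 27)
N = 13903

13903


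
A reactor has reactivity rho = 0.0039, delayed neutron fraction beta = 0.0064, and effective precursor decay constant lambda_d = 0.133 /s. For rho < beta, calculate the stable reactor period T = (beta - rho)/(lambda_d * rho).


T = (beta - rho) / (lambda_d * rho)
T = (0.0064 - 0.0039) / (0.133 * 0.0039)
T = 4.8197 s

4.8197


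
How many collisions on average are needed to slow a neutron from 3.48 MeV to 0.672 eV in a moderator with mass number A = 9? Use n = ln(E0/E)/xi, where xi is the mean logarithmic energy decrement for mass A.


xi = 1 + (A-1)^2/(2A)*ln((A-1)/(A+1)) = 0.2066007 (for A = 9)
n = ln(E0/E) / xi
n = ln(3.48e6 / 0.672) / 0.2066007
n = ln(5.178571e+06) / 0.2066007 = 74.831

74.831


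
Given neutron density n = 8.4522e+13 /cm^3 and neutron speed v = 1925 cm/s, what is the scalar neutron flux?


phi = n * v
phi = 8.4522e+13 * 1925
phi = 1.6270e+17 /cm^2/s

1.6270e+17


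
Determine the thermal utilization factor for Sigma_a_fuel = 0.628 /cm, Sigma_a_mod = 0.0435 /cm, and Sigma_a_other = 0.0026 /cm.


f = Sigma_a_fuel / (Sigma_a_fuel + Sigma_a_mod + Sigma_a_other)
f = 0.628 / (0.628 + 0.0435 + 0.0026)
f = 0.93161

0.93161


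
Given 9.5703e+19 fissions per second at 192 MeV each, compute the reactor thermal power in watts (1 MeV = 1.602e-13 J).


P = fission_rate * E_MeV * 1.602e-13
P = 9.5703e+19 * 192 * 1.602e-13
P = 2.9437e+09 W

2.9437e+09


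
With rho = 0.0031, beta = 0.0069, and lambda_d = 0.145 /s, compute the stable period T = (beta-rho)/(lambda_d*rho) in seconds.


T = (beta - rho) / (lambda_d * rho)
T = (0.0069 - 0.0031) / (0.145 * 0.0031)
T = 8.4538 s

8.4538


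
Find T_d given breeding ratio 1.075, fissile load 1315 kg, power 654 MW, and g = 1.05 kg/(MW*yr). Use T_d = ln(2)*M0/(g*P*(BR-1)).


Breeding gain G = BR - 1 = 1.075 - 1 = 0.075
Fissile production rate = g * P * G = 1.05 * 654 * 0.075 = 51.5025 kg/yr
T_d = ln(2) * M0 / (g * P * G)
T_d = ln(2) * 1315 / 51.5025 = 17.698 yr

17.698


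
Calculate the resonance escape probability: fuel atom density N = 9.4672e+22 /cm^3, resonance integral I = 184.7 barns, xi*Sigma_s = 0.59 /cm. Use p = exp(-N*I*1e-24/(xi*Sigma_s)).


p = exp(-N * I * 1e-24 / (xi*Sigma_s))
p = exp(-9.4672e+22 * 184.7 * 1e-24 / 0.59)
p = 1.3451e-13

1.3451e-13


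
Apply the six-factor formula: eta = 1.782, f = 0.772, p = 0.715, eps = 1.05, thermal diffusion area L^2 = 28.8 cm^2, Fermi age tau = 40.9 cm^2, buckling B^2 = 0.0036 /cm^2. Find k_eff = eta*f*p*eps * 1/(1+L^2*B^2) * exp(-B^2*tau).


k_inf = eta*f*p*eps = 1.782*0.772*0.715*1.05 = 1.032810
P_TNL = 1/(1 + L^2*B^2) = 1/(1 + 28.8*0.0036) = 0.9060597
P_FNL = exp(-B^2*tau) = exp(-0.0036*40.9) = 0.8630868
k_eff = k_inf * P_TNL * P_FNL = 1.032810 * 0.9060597 * 0.8630868
k_eff = 0.80767

0.80767


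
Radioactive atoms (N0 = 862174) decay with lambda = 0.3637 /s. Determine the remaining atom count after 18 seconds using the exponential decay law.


N = N0 * exp(-lambda * t)
N = 862174 * exp(-0.3637 * 18)
N = 1237.2

1237.2


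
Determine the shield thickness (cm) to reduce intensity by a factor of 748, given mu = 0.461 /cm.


x = ln(factor) / mu
x = ln(748) / 0.461
x = 14.354 cm

14.354


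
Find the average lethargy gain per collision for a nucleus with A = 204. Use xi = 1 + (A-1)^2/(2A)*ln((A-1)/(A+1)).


xi = 1 + (A-1)^2/(2A) * ln((A-1)/(A+1))
xi = 1 + (204-1)^2/(2*204) * ln((204-1)/(204 +1))
xi = 0.0097720

0.0097720


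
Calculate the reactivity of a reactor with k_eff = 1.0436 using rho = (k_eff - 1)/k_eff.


rho = (k_eff - 1) / k_eff
rho = (1.0436 - 1) / 1.0436
rho = 0.041778

0.041778


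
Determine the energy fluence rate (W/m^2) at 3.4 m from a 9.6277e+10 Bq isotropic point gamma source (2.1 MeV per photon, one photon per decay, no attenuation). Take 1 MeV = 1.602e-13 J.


psi = A * E * 1.602e-13 / (4*pi*r^2)
psi = 9.6277e+10 * 2.1 * 1.602e-13 / (4*pi*3.4^2)
psi = 2.2296e-04 W/m^2

2.2296e-04


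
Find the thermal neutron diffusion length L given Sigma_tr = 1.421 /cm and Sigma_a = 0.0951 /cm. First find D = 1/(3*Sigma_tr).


D = 1 / (3 * Sigma_tr) = 1 / (3 * 1.421) = 0.2345766 cm
L = sqrt(D / Sigma_a)
L = sqrt(0.2345766 / 0.0951)
L = 1.5706 cm

1.5706


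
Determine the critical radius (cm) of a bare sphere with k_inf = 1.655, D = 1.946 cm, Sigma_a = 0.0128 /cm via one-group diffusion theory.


L^2 = D / Sigma_a = 1.946 / 0.0128 = 152.0312 cm^2
B_m^2 = (k_inf - 1) / L^2 = (1.655 - 1) / 152.0312 = 0.004308326 /cm^2
For a bare sphere: B_g = pi/R, so R_c = pi / sqrt(B_m^2)
R_c = pi / sqrt(0.004308326) = 47.863 cm

47.863


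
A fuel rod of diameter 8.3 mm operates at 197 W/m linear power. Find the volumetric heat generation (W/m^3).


r = D / 2 / 1000 = 8.3 / 2 / 1000 = 0.00415 m
q''' = q' / (pi * r^2)
q''' = 197 / (pi * 0.00415^2)
q''' = 3.6410e+06 W/m^3

3.6410e+06


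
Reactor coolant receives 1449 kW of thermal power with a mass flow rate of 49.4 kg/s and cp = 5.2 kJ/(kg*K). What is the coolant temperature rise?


dT = Q / (m_dot * cp)
dT = 1449 / (49.4 * 5.2)
dT = 5.6408 C

5.6408


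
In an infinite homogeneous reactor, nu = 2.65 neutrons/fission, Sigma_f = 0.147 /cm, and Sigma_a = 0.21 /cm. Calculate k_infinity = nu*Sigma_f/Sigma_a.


k_inf = nu * Sigma_f / Sigma_a
k_inf = 2.65 * 0.147 / 0.21
k_inf = 1.8550

1.8550


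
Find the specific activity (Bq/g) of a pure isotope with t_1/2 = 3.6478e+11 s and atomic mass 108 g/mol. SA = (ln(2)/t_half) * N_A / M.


lambda = ln(2) / t_half = ln(2) / 3.6478e+11 = 1.900179e-12 /s
SA = lambda * N_A / M
SA = 1.900179e-12 * 6.022e23 / 108
SA = 1.0595e+10 Bq/g

1.0595e+10


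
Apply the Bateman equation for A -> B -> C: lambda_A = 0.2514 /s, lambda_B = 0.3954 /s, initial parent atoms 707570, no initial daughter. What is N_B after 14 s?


N_B(t) = lambda_A * N_A0 / (lambda_B - lambda_A) * [exp(-lambda_A*t) - exp(-lambda_B*t)]
exp(-0.2514*14) = 0.02961128; exp(-0.3954*14) = 0.003943842
N_B = 0.2514 * 707570 / (0.3954 - 0.2514) * (0.02961128 - 0.003943842)
N_B = 31707

31707


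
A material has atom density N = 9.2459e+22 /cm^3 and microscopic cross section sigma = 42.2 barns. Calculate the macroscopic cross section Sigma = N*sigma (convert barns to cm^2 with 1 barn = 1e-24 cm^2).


Sigma = N * sigma_barns * 1e-24
Sigma = 9.2459e+22 * 42.2 * 1e-24
Sigma = 3.9018 /cm

3.9018


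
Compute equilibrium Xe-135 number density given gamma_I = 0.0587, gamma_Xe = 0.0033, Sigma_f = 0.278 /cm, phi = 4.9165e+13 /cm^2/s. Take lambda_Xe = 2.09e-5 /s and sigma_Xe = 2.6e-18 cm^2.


Xe_eq = (gamma_I + gamma_Xe) * Sigma_f * phi / (lambda_Xe + sigma_Xe * phi)
Numerator = (0.0587 + 0.0033) * 0.278 * 4.9165e+13 = 8.474079e+11
Denominator = 2.09e-5 + 2.6e-18 * 4.9165e+13 = 1.487290e-04
Xe_eq = 8.474079e+11 / 1.487290e-04 = 5.6977e+15 /cm^3

5.6977e+15


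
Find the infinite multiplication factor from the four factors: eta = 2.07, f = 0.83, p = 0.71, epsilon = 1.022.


k_inf = eta * f * p * epsilon
k_inf = 2.07 * 0.83 * 0.71 * 1.022
k_inf = 1.2467

1.2467


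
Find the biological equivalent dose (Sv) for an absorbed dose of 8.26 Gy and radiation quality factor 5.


H = D * Q
H = 8.26 * 5
H = 41.300 Sv

41.300


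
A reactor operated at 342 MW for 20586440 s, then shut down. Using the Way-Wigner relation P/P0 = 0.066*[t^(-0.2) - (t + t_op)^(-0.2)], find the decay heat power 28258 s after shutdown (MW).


P/P0 = 0.066 * [t^(-0.2) - (t + t_op)^(-0.2)]
P/P0 = 0.066 * [28258^(-0.2) - (28258 + 20586440)^(-0.2)]
P/P0 = 0.066 * [0.1287573 - 0.03444805] = 0.006224410
P = 342 * 0.006224410 = 2.1287 MW

2.1287


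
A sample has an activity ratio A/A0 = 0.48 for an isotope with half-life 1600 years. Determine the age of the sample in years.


lambda = ln(2) / t_half = ln(2) / 1600 = 4.332170e-04 /yr
t = -ln(A/A0) / lambda
t = -ln(0.48) / 4.332170e-04
t = 1694.2 yr

1694.2


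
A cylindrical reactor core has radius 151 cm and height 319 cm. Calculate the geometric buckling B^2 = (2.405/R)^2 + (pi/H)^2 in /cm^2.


B^2 = (2.405/R)^2 + (pi/H)^2
B^2 = (2.405/151)^2 + (pi/319)^2
B^2 = 3.5066e-04 /cm^2

3.5066e-04


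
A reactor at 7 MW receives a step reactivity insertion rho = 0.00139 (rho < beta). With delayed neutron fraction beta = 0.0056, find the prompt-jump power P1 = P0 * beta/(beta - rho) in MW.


P1/P0 = beta / (beta - rho)
P1/P0 = 0.0056 / (0.0056 - 0.00139) = 1.330166
P1 = 7 * 1.330166 = 9.3112 MW

9.3112


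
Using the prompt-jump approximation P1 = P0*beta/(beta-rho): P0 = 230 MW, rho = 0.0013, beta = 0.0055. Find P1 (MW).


P1/P0 = beta / (beta - rho)
P1/P0 = 0.0055 / (0.0055 - 0.0013) = 1.309524
P1 = 230 * 1.309524 = 301.19 MW

301.19


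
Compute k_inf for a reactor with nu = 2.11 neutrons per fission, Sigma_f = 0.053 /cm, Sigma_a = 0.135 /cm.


k_inf = nu * Sigma_f / Sigma_a
k_inf = 2.11 * 0.053 / 0.135
k_inf = 0.82837

0.82837


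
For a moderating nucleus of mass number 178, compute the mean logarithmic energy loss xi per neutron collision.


xi = 1 + (A-1)^2/(2A) * ln((A-1)/(A+1))
xi = 1 + (178-1)^2/(2*178) * ln((178-1)/(178 +1))
xi = 0.011194

0.011194


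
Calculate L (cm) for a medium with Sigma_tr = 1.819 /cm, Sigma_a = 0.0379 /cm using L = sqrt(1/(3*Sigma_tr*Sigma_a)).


D = 1 / (3 * Sigma_tr) = 1 / (3 * 1.819) = 0.1832509 cm
L = sqrt(D / Sigma_a)
L = sqrt(0.1832509 / 0.0379)
L = 2.1989 cm

2.1989


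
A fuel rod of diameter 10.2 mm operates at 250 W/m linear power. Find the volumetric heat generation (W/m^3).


r = D / 2 / 1000 = 10.2 / 2 / 1000 = 0.0051 m
q''' = q' / (pi * r^2)
q''' = 250 / (pi * 0.0051^2)
q''' = 3.0595e+06 W/m^3

3.0595e+06


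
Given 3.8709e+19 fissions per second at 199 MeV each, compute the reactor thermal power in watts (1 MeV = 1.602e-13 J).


P = fission_rate * E_MeV * 1.602e-13
P = 3.8709e+19 * 199 * 1.602e-13
P = 1.2340e+09 W

1.2340e+09


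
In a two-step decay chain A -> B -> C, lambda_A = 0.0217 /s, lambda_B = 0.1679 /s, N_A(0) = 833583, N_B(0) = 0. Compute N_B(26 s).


N_B(t) = lambda_A * N_A0 / (lambda_B - lambda_A) * [exp(-lambda_A*t) - exp(-lambda_B*t)]
exp(-0.0217*26) = 0.5688150; exp(-0.1679*26) = 0.01270957
N_B = 0.0217 * 833583 / (0.1679 - 0.0217) * (0.5688150 - 0.01270957)
N_B = 68805

68805


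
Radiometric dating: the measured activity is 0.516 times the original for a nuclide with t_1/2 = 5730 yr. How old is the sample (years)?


lambda = ln(2) / t_half = ln(2) / 5730 = 1.209681e-04 /yr
t = -ln(A/A0) / lambda
t = -ln(0.516) / 1.209681e-04
t = 5469.6 yr

5469.6


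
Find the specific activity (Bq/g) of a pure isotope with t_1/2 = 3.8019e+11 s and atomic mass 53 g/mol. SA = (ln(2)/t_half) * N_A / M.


lambda = ln(2) / t_half = ln(2) / 3.8019e+11 = 1.823160e-12 /s
SA = lambda * N_A / M
SA = 1.823160e-12 * 6.022e23 / 53
SA = 2.0715e+10 Bq/g

2.0715e+10


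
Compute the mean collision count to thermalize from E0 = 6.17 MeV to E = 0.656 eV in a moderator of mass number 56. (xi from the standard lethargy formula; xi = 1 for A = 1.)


xi = 1 + (A-1)^2/(2A)*ln((A-1)/(A+1)) = 0.03529286 (for A = 56)
n = ln(E0/E) / xi
n = ln(6.17e6 / 0.656) / 0.03529286
n = ln(9.405488e+06) / 0.03529286 = 454.96

454.96


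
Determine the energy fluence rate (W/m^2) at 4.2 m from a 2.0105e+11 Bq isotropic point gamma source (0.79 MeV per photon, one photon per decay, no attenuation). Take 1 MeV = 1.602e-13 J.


psi = A * E * 1.602e-13 / (4*pi*r^2)
psi = 2.0105e+11 * 0.79 * 1.602e-13 / (4*pi*4.2^2)
psi = 1.1479e-04 W/m^2

1.1479e-04


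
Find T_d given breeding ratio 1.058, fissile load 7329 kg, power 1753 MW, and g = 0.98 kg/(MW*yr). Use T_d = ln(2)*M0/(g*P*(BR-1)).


Breeding gain G = BR - 1 = 1.058 - 1 = 0.058
Fissile production rate = g * P * G = 0.98 * 1753 * 0.058 = 99.64052 kg/yr
T_d = ln(2) * M0 / (g * P * G)
T_d = ln(2) * 7329 / 99.64052 = 50.984 yr

50.984


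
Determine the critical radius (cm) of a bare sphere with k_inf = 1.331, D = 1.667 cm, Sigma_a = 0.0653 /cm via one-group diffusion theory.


L^2 = D / Sigma_a = 1.667 / 0.0653 = 25.52833 cm^2
B_m^2 = (k_inf - 1) / L^2 = (1.331 - 1) / 25.52833 = 0.01296599 /cm^2
For a bare sphere: B_g = pi/R, so R_c = pi / sqrt(B_m^2)
R_c = pi / sqrt(0.01296599) = 27.590 cm

27.590


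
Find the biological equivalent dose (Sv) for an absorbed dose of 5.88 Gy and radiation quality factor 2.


H = D * Q
H = 5.88 * 2
H = 11.760 Sv

11.760


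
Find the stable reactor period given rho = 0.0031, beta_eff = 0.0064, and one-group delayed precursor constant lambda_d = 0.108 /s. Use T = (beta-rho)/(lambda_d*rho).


T = (beta - rho) / (lambda_d * rho)
T = (0.0064 - 0.0031) / (0.108 * 0.0031)
T = 9.8566 s

9.8566


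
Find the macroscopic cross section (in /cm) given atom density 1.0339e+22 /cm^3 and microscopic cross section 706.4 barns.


Sigma = N * sigma_barns * 1e-24
Sigma = 1.0339e+22 * 706.4 * 1e-24
Sigma = 7.3035 /cm

7.3035


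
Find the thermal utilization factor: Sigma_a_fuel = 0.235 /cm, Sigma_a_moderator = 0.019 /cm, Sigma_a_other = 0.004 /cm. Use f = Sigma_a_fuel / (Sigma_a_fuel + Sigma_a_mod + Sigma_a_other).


f = Sigma_a_fuel / (Sigma_a_fuel + Sigma_a_mod + Sigma_a_other)
f = 0.235 / (0.235 + 0.019 + 0.004)
f = 0.91085

0.91085


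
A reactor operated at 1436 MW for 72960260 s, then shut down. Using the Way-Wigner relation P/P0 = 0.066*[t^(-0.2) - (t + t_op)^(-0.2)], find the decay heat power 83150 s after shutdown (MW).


P/P0 = 0.066 * [t^(-0.2) - (t + t_op)^(-0.2)]
P/P0 = 0.066 * [83150^(-0.2) - (83150 + 72960260)^(-0.2)]
P/P0 = 0.066 * [0.1037594 - 0.02674754] = 0.005082783
P = 1436 * 0.005082783 = 7.2989 MW

7.2989


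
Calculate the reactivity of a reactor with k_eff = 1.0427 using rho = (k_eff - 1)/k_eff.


rho = (k_eff - 1) / k_eff
rho = (1.0427 - 1) / 1.0427
rho = 0.040951

0.040951


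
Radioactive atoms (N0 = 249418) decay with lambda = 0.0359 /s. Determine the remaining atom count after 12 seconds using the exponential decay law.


N = N0 * exp(-lambda * t)
N = 249418 * exp(-0.0359 * 12)
N = 162119

162119


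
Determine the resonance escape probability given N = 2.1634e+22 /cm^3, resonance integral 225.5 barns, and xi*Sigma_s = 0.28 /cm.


p = exp(-N * I * 1e-24 / (xi*Sigma_s))
p = exp(-2.1634e+22 * 225.5 * 1e-24 / 0.28)
p = 2.7117e-08

2.7117e-08


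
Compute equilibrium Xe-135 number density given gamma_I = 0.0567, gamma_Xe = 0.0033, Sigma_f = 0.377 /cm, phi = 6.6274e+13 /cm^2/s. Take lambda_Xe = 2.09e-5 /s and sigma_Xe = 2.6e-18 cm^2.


Xe_eq = (gamma_I + gamma_Xe) * Sigma_f * phi / (lambda_Xe + sigma_Xe * phi)
Numerator = (0.0567 + 0.0033) * 0.377 * 6.6274e+13 = 1.499118e+12
Denominator = 2.09e-5 + 2.6e-18 * 6.6274e+13 = 1.932124e-04
Xe_eq = 1.499118e+12 / 1.932124e-04 = 7.7589e+15 /cm^3

7.7589e+15


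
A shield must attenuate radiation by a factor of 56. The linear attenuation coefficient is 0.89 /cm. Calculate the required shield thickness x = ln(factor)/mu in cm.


x = ln(factor) / mu
x = ln(56) / 0.89
x = 4.5229 cm

4.5229


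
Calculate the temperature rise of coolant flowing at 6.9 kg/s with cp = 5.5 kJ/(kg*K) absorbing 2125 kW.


dT = Q / (m_dot * cp)
dT = 2125 / (6.9 * 5.5)
dT = 55.995 C

55.995


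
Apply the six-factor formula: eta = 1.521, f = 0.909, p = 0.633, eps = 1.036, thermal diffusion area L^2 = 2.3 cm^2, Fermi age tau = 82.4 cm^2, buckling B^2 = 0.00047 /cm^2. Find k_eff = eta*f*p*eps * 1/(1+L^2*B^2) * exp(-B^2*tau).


k_inf = eta*f*p*eps = 1.521*0.909*0.633*1.036 = 0.9066853
P_TNL = 1/(1 + L^2*B^2) = 1/(1 + 2.3*0.00047) = 0.9989202
P_FNL = exp(-B^2*tau) = exp(-0.00047*82.4) = 0.9620123
k_eff = k_inf * P_TNL * P_FNL = 0.9066853 * 0.9989202 * 0.9620123
k_eff = 0.87130

0.87130


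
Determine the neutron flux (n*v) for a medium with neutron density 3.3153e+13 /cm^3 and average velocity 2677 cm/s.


phi = n * v
phi = 3.3153e+13 * 2677
phi = 8.8751e+16 /cm^2/s

8.8751e+16


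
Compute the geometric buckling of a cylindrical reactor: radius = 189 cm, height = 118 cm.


B^2 = (2.405/R)^2 + (pi/H)^2
B^2 = (2.405/189)^2 + (pi/118)^2
B^2 = 8.7074e-04 /cm^2

8.7074e-04


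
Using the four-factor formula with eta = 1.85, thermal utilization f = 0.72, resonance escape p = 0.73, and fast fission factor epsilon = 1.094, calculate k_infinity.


k_inf = eta * f * p * epsilon
k_inf = 1.85 * 0.72 * 0.73 * 1.094
k_inf = 1.0638

1.0638


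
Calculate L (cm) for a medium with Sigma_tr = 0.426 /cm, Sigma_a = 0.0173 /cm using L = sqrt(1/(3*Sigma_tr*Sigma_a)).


D = 1 / (3 * Sigma_tr) = 1 / (3 * 0.426) = 0.7824726 cm
L = sqrt(D / Sigma_a)
L = sqrt(0.7824726 / 0.0173)
L = 6.7253 cm

6.7253


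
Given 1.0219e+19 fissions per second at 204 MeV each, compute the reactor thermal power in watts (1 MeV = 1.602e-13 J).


P = fission_rate * E_MeV * 1.602e-13
P = 1.0219e+19 * 204 * 1.602e-13
P = 3.3397e+08 W

3.3397e+08


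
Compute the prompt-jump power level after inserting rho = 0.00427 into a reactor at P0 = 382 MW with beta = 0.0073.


P1/P0 = beta / (beta - rho)
P1/P0 = 0.0073 / (0.0073 - 0.00427) = 2.409241
P1 = 382 * 2.409241 = 920.33 MW

920.33


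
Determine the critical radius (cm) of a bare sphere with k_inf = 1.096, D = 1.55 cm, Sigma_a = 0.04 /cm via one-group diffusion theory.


L^2 = D / Sigma_a = 1.55 / 0.04 = 38.75000 cm^2
B_m^2 = (k_inf - 1) / L^2 = (1.096 - 1) / 38.75000 = 0.002477419 /cm^2
For a bare sphere: B_g = pi/R, so R_c = pi / sqrt(B_m^2)
R_c = pi / sqrt(0.002477419) = 63.118 cm

63.118


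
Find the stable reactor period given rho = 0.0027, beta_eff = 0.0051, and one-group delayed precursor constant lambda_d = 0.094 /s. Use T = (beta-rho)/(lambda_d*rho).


T = (beta - rho) / (lambda_d * rho)
T = (0.0051 - 0.0027) / (0.094 * 0.0027)
T = 9.4563 s

9.4563


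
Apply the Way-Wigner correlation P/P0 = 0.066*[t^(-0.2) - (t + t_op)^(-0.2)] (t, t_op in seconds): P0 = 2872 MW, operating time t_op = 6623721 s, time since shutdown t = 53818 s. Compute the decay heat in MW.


P/P0 = 0.066 * [t^(-0.2) - (t + t_op)^(-0.2)]
P/P0 = 0.066 * [53818^(-0.2) - (53818 + 6623721)^(-0.2)]
P/P0 = 0.066 * [0.1131917 - 0.04315953] = 0.004622123
P = 2872 * 0.004622123 = 13.275 MW

13.275


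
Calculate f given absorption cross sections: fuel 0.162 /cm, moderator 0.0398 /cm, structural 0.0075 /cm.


f = Sigma_a_fuel / (Sigma_a_fuel + Sigma_a_mod + Sigma_a_other)
f = 0.162 / (0.162 + 0.0398 + 0.0075)
f = 0.77401

0.77401


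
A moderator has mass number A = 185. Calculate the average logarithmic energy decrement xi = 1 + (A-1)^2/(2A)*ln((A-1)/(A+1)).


xi = 1 + (A-1)^2/(2A) * ln((A-1)/(A+1))
xi = 1 + (185-1)^2/(2*185) * ln((185-1)/(185 +1))
xi = 0.010772

0.010772


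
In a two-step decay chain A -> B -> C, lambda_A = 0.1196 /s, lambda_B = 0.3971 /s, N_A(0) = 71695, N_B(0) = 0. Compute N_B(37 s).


N_B(t) = lambda_A * N_A0 / (lambda_B - lambda_A) * [exp(-lambda_A*t) - exp(-lambda_B*t)]
exp(-0.1196*37) = 0.01197182; exp(-0.3971*37) = 4.159503e-07
N_B = 0.1196 * 71695 / (0.3971 - 0.1196) * (0.01197182 - 4.159503e-07)
N_B = 369.92

369.92


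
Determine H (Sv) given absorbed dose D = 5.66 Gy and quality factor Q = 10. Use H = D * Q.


H = D * Q
H = 5.66 * 10
H = 56.600 Sv

56.600


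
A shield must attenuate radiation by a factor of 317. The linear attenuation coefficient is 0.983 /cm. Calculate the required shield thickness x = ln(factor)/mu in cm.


x = ln(factor) / mu
x = ln(317) / 0.983
x = 5.8585 cm

5.8585


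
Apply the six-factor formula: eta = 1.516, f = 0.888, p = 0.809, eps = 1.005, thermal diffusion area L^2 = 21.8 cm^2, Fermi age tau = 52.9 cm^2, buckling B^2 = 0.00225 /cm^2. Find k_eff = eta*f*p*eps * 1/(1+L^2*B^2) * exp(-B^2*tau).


k_inf = eta*f*p*eps = 1.516*0.888*0.809*1.005 = 1.094528
P_TNL = 1/(1 + L^2*B^2) = 1/(1 + 21.8*0.00225) = 0.9532434
P_FNL = exp(-B^2*tau) = exp(-0.00225*52.9) = 0.8877856
k_eff = k_inf * P_TNL * P_FNL = 1.094528 * 0.9532434 * 0.8877856
k_eff = 0.92627

0.92627


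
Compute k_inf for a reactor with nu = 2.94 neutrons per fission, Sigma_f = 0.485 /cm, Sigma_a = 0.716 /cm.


k_inf = nu * Sigma_f / Sigma_a
k_inf = 2.94 * 0.485 / 0.716
k_inf = 1.9915

1.9915


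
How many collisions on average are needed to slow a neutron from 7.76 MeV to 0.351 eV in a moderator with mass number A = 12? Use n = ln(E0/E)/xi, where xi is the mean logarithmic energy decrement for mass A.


xi = 1 + (A-1)^2/(2A)*ln((A-1)/(A+1)) = 0.1577690 (for A = 12)
n = ln(E0/E) / xi
n = ln(7.76e6 / 0.351) / 0.1577690
n = ln(2.210826e+07) / 0.1577690 = 107.19

107.19


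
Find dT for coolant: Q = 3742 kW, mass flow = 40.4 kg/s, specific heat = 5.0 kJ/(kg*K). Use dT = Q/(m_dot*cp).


dT = Q / (m_dot * cp)
dT = 3742 / (40.4 * 5.0)
dT = 18.525 C

18.525


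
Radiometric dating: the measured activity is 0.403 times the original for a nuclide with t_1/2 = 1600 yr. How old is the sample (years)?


lambda = ln(2) / t_half = ln(2) / 1600 = 4.332170e-04 /yr
t = -ln(A/A0) / lambda
t = -ln(0.403) / 4.332170e-04
t = 2097.8 yr

2097.8


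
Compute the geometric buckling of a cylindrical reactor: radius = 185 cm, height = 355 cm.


B^2 = (2.405/R)^2 + (pi/H)^2
B^2 = (2.405/185)^2 + (pi/355)^2
B^2 = 2.4731e-04 /cm^2

2.4731e-04


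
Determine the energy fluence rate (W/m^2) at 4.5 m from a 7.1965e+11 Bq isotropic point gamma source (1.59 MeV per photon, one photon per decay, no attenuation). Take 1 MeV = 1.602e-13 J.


psi = A * E * 1.602e-13 / (4*pi*r^2)
psi = 7.1965e+11 * 1.59 * 1.602e-13 / (4*pi*4.5^2)
psi = 7.2035e-04 W/m^2

7.2035e-04


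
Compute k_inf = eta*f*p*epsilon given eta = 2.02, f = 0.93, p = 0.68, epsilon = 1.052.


k_inf = eta * f * p * epsilon
k_inf = 2.02 * 0.93 * 0.68 * 1.052
k_inf = 1.3439

1.3439


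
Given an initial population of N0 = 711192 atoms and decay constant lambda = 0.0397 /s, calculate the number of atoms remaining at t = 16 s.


N = N0 * exp(-lambda * t)
N = 711192 * exp(-0.0397 * 16)
N = 376811

376811


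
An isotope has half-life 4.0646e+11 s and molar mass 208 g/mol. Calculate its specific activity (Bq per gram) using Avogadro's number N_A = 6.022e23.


lambda = ln(2) / t_half = ln(2) / 4.0646e+11 = 1.705327e-12 /s
SA = lambda * N_A / M
SA = 1.705327e-12 * 6.022e23 / 208
SA = 4.9372e+09 Bq/g

4.9372e+09


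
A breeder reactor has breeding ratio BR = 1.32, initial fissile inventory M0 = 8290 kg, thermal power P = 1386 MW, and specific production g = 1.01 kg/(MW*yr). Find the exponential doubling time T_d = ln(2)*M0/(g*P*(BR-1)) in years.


Breeding gain G = BR - 1 = 1.32 - 1 = 0.32
Fissile production rate = g * P * G = 1.01 * 1386 * 0.32 = 447.9552 kg/yr
T_d = ln(2) * M0 / (g * P * G)
T_d = ln(2) * 8290 / 447.9552 = 12.828 yr

12.828


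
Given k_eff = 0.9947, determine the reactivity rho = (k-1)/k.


rho = (k_eff - 1) / k_eff
rho = (0.9947 - 1) / 0.9947
rho = -0.0053282

-0.0053282


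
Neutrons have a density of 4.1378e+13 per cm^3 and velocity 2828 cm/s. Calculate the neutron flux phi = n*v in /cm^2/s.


phi = n * v
phi = 4.1378e+13 * 2828
phi = 1.1702e+17 /cm^2/s

1.1702e+17


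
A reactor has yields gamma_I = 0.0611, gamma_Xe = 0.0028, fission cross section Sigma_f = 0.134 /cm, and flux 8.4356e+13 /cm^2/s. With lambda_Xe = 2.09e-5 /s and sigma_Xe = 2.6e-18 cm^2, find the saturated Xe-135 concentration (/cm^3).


Xe_eq = (gamma_I + gamma_Xe) * Sigma_f * phi / (lambda_Xe + sigma_Xe * phi)
Numerator = (0.0611 + 0.0028) * 0.134 * 8.4356e+13 = 7.223067e+11
Denominator = 2.09e-5 + 2.6e-18 * 8.4356e+13 = 2.402256e-04
Xe_eq = 7.223067e+11 / 2.402256e-04 = 3.0068e+15 /cm^3

3.0068e+15


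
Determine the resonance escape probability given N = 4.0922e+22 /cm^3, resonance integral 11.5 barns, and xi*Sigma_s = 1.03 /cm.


p = exp(-N * I * 1e-24 / (xi*Sigma_s))
p = exp(-4.0922e+22 * 11.5 * 1e-24 / 1.03)
p = 0.63325

0.63325


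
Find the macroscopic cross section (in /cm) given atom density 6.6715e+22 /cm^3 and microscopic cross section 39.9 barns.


Sigma = N * sigma_barns * 1e-24
Sigma = 6.6715e+22 * 39.9 * 1e-24
Sigma = 2.6619 /cm

2.6619


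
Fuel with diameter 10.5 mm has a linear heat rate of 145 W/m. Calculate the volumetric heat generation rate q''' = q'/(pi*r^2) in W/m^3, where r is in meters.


r = D / 2 / 1000 = 10.5 / 2 / 1000 = 0.00525 m
q''' = q' / (pi * r^2)
q''' = 145 / (pi * 0.00525^2)
q''' = 1.6746e+06 W/m^3

1.6746e+06


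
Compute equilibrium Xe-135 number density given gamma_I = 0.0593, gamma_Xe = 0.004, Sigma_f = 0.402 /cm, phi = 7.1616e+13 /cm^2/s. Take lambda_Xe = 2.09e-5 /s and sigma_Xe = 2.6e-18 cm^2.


Xe_eq = (gamma_I + gamma_Xe) * Sigma_f * phi / (lambda_Xe + sigma_Xe * phi)
Numerator = (0.0593 + 0.004) * 0.402 * 7.1616e+13 = 1.822384e+12
Denominator = 2.09e-5 + 2.6e-18 * 7.1616e+13 = 2.071016e-04
Xe_eq = 1.822384e+12 / 2.071016e-04 = 8.7995e+15 /cm^3

8.7995e+15
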